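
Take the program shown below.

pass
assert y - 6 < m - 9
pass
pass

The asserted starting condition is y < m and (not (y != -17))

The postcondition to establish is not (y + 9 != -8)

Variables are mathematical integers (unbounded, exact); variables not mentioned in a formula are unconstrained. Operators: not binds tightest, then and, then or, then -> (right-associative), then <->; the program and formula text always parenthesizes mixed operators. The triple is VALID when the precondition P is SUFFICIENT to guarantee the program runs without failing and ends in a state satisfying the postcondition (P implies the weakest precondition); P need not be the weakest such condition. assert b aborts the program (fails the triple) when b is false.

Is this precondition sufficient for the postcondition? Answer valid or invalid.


Working backward. After the program, the postcondition not (y + 9 != -8) must hold; in canonical form it is not (y != -17).
Before skip: not (y != -17)
Before skip: not (y != -17)
Before assert y - 6 < m - 9: y < m - 3 and (not (y != -17))
Before skip: y < m - 3 and (not (y != -17))
The weakest precondition is y < m - 3 and (not (y != -17)).
Check whether y < m and (not (y != -17)) implies it.
Countermodel: at the initial state m = -16, y = -17, the precondition holds but the weakest precondition fails.
Answer: invalid


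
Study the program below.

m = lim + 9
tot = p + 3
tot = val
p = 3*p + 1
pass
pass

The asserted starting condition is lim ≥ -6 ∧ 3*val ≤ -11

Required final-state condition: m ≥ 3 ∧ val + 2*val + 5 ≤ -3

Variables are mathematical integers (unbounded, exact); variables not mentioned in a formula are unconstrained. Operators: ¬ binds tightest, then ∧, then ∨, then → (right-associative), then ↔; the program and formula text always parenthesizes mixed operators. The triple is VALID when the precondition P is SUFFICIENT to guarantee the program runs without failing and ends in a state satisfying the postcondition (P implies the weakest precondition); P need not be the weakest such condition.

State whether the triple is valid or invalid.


Working backward. After the program, the postcondition m ≥ 3 ∧ val + 2*val + 5 ≤ -3 must hold; in canonical form it is m ≥ 3 ∧ 3*val ≤ -8.
Before skip: m ≥ 3 ∧ 3*val ≤ -8
Before skip: m ≥ 3 ∧ 3*val ≤ -8
Before p := 3*p + 1: m ≥ 3 ∧ 3*val ≤ -8
Before tot := val: m ≥ 3 ∧ 3*val ≤ -8
Before tot := p + 3: m ≥ 3 ∧ 3*val ≤ -8
Before m := lim + 9: lim ≥ -6 ∧ 3*val ≤ -8
The weakest precondition is lim ≥ -6 ∧ 3*val ≤ -8.
Check whether lim ≥ -6 ∧ 3*val ≤ -11 implies it.
Every state satisfying the precondition satisfies the weakest precondition: the implication holds.
Answer: valid


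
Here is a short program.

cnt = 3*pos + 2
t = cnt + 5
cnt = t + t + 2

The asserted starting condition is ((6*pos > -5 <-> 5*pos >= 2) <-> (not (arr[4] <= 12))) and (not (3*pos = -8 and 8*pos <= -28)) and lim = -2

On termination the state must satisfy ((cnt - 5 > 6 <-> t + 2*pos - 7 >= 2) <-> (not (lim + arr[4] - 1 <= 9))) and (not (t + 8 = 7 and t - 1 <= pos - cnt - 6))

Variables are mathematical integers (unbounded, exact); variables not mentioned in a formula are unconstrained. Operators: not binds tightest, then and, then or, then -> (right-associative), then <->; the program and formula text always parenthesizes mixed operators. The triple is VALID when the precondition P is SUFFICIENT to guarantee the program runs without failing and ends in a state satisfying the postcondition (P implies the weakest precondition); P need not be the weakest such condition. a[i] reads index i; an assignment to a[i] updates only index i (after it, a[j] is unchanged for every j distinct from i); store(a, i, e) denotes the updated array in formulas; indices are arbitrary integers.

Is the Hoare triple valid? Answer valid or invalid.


Working backward. After the program, the postcondition ((cnt - 5 > 6 <-> t + 2*pos - 7 >= 2) <-> (not (lim + arr[4] - 1 <= 9))) and (not (t + 8 = 7 and t - 1 <= pos - cnt - 6)) must hold; in canonical form it is ((cnt > 11 <-> 2*pos + t >= 9) <-> (not (arr[4] + lim <= 10))) and (not (t = -1 and cnt + t <= pos - 5)).
Before cnt := t + t + 2: ((2*t > 9 <-> 2*pos + t >= 9) <-> (not (arr[4] + lim <= 10))) and (not (t = -1 and 3*t <= pos - 7))
Before t := cnt + 5: ((2*cnt > -1 <-> cnt + 2*pos >= 4) <-> (not (arr[4] + lim <= 10))) and (not (cnt = -6 and 3*cnt <= pos - 22))
Before cnt := 3*pos + 2: ((6*pos > -5 <-> 5*pos >= 2) <-> (not (arr[4] + lim <= 10))) and (not (3*pos = -8 and 8*pos <= -28))
The weakest precondition is ((6*pos > -5 <-> 5*pos >= 2) <-> (not (arr[4] + lim <= 10))) and (not (3*pos = -8 and 8*pos <= -28)).
Check whether ((6*pos > -5 <-> 5*pos >= 2) <-> (not (arr[4] <= 12))) and (not (3*pos = -8 and 8*pos <= -28)) and lim = -2 implies it.
Every state satisfying the precondition satisfies the weakest precondition: the implication holds.
Answer: valid


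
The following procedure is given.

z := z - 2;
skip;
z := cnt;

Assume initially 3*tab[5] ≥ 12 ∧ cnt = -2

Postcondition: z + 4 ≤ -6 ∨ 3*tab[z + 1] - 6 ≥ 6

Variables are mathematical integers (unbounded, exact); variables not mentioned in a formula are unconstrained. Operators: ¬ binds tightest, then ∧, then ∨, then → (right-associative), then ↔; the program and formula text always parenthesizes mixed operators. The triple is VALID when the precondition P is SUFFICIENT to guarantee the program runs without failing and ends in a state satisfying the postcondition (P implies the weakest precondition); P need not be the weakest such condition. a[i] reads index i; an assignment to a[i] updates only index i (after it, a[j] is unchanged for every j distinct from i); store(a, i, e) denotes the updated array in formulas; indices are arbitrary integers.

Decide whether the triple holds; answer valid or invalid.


Working backward. After the program, the postcondition z + 4 ≤ -6 ∨ 3*tab[z + 1] - 6 ≥ 6 must hold; in canonical form it is z ≤ -10 ∨ 3*tab[z + 1] ≥ 12.
Before z := cnt: cnt ≤ -10 ∨ 3*tab[cnt + 1] ≥ 12
Before skip: cnt ≤ -10 ∨ 3*tab[cnt + 1] ≥ 12
Before z := z - 2: cnt ≤ -10 ∨ 3*tab[cnt + 1] ≥ 12
The weakest precondition is cnt ≤ -10 ∨ 3*tab[cnt + 1] ≥ 12.
Check whether 3*tab[5] ≥ 12 ∧ cnt = -2 implies it.
Countermodel: at the initial state cnt = -2, tab = {[-1] = 0, [5] = 4, elsewhere 0}, the precondition holds but the weakest precondition fails.
Answer: invalid


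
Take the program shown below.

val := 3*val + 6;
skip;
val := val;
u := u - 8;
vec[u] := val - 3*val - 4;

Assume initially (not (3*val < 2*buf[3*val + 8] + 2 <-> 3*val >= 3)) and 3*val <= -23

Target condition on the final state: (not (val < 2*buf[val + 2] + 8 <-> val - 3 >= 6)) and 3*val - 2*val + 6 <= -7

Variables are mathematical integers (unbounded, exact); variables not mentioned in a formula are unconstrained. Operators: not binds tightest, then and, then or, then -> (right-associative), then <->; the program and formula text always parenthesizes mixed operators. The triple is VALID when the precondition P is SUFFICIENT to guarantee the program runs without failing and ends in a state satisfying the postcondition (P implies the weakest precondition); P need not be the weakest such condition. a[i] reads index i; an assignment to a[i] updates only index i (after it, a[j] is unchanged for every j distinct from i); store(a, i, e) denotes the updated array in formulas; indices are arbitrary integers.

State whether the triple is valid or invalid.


Working backward. After the program, the postcondition (not (val < 2*buf[val + 2] + 8 <-> val - 3 >= 6)) and 3*val - 2*val + 6 <= -7 must hold; in canonical form it is (not (val < 2*buf[val + 2] + 8 <-> val >= 9)) and val <= -13.
Before vec[u] := val - 3*val - 4: (not (val < 2*buf[val + 2] + 8 <-> val >= 9)) and val <= -13
Before u := u - 8: (not (val < 2*buf[val + 2] + 8 <-> val >= 9)) and val <= -13
Before val := val: (not (val < 2*buf[val + 2] + 8 <-> val >= 9)) and val <= -13
Before skip: (not (val < 2*buf[val + 2] + 8 <-> val >= 9)) and val <= -13
Before val := 3*val + 6: (not (3*val < 2*buf[3*val + 8] + 2 <-> 3*val >= 3)) and 3*val <= -19
The weakest precondition is (not (3*val < 2*buf[3*val + 8] + 2 <-> 3*val >= 3)) and 3*val <= -19.
Check whether (not (3*val < 2*buf[3*val + 8] + 2 <-> 3*val >= 3)) and 3*val <= -23 implies it.
Every state satisfying the precondition satisfies the weakest precondition: the implication holds.
Answer: valid


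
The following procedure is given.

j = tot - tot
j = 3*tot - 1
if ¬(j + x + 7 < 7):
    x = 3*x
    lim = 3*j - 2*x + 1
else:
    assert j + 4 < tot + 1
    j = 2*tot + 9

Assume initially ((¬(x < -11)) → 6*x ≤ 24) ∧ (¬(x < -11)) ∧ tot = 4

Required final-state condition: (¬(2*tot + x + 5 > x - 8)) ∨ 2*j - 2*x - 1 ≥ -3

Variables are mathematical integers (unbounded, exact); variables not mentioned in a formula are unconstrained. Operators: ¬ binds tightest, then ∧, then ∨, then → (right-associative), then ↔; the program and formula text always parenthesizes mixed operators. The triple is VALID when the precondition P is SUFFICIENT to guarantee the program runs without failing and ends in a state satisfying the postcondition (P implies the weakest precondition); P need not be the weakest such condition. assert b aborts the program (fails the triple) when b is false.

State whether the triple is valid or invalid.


Working backward. After the program, the postcondition (¬(2*tot + x + 5 > x - 8)) ∨ 2*j - 2*x - 1 ≥ -3 must hold; in canonical form it is (¬(2*tot > -13)) ∨ 2*j ≥ 2*x - 2.
Then branch requires (¬(2*tot > -13)) ∨ 2*j ≥ 6*x - 2; else branch requires j < tot - 3 ∧ ((¬(2*tot > -13)) ∨ 4*tot ≥ 2*x - 20).
Before the if: ((¬(j + x < 0)) → ((¬(2*tot > -13)) ∨ 2*j ≥ 6*x - 2)) ∧ (j + x < 0 → (j < tot - 3 ∧ ((¬(2*tot > -13)) ∨ 4*tot ≥ 2*x - 20)))
Before j := 3*tot - 1: ((¬(3*tot + x < 1)) → ((¬(2*tot > -13)) ∨ 6*tot ≥ 6*x)) ∧ (3*tot + x < 1 → (2*tot < -2 ∧ ((¬(2*tot > -13)) ∨ 4*tot ≥ 2*x - 20)))
Before j := tot - tot: ((¬(3*tot + x < 1)) → ((¬(2*tot > -13)) ∨ 6*tot ≥ 6*x)) ∧ (3*tot + x < 1 → (2*tot < -2 ∧ ((¬(2*tot > -13)) ∨ 4*tot ≥ 2*x - 20)))
The weakest precondition is ((¬(3*tot + x < 1)) → ((¬(2*tot > -13)) ∨ 6*tot ≥ 6*x)) ∧ (3*tot + x < 1 → (2*tot < -2 ∧ ((¬(2*tot > -13)) ∨ 4*tot ≥ 2*x - 20))).
Check whether ((¬(x < -11)) → 6*x ≤ 24) ∧ (¬(x < -11)) ∧ tot = 4 implies it.
Every state satisfying the precondition satisfies the weakest precondition: the implication holds.
Answer: valid


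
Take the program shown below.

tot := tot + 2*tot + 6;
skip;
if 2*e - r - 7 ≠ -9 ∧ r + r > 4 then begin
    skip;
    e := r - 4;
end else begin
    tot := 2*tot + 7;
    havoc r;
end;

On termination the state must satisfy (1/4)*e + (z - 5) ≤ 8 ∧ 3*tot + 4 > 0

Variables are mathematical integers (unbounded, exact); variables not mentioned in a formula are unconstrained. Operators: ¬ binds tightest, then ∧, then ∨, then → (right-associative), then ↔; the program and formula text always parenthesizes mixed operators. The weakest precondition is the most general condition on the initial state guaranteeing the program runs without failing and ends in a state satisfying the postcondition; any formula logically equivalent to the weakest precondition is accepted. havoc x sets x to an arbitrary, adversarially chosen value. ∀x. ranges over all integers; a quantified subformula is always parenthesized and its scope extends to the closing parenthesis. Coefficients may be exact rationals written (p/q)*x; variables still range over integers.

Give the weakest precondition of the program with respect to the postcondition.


Working backward. After the program, the postcondition (1/4)*e + (z - 5) ≤ 8 ∧ 3*tot + 4 > 0 must hold; in canonical form it is (1/4)*e + z ≤ 13 ∧ 3*tot > -4.
Then branch requires (1/4)*r + z ≤ 14 ∧ 3*tot > -4; else branch requires (1/4)*e + z ≤ 13 ∧ 6*tot > -25.
Before the if: ((2*e ≠ r - 2 ∧ 2*r > 4) → ((1/4)*r + z ≤ 14 ∧ 3*tot > -4)) ∧ ((¬(2*e ≠ r - 2 ∧ 2*r > 4)) → ((1/4)*e + z ≤ 13 ∧ 6*tot > -25))
Before skip: ((2*e ≠ r - 2 ∧ 2*r > 4) → ((1/4)*r + z ≤ 14 ∧ 3*tot > -4)) ∧ ((¬(2*e ≠ r - 2 ∧ 2*r > 4)) → ((1/4)*e + z ≤ 13 ∧ 6*tot > -25))
Before tot := tot + 2*tot + 6: ((2*e ≠ r - 2 ∧ 2*r > 4) → ((1/4)*r + z ≤ 14 ∧ 9*tot > -22)) ∧ ((¬(2*e ≠ r - 2 ∧ 2*r > 4)) → ((1/4)*e + z ≤ 13 ∧ 18*tot > -61))
Answer: WP = ((2*e ≠ r - 2 ∧ 2*r > 4) → ((1/4)*r + z ≤ 14 ∧ 9*tot > -22)) ∧ ((¬(2*e ≠ r - 2 ∧ 2*r > 4)) → ((1/4)*e + z ≤ 13 ∧ 18*tot > -61))


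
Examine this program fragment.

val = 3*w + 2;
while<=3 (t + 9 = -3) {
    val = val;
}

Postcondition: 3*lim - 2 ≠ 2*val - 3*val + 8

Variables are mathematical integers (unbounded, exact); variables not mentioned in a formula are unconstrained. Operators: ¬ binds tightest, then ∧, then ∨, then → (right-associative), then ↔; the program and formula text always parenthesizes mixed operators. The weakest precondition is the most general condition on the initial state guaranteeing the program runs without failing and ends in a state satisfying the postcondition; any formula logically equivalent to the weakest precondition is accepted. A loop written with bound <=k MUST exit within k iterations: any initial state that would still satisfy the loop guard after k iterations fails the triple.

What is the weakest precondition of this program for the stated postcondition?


Working backward. After the program, the postcondition 3*lim - 2 ≠ 2*val - 3*val + 8 must hold; in canonical form it is 3*lim + val ≠ 10.
Before the loop (bound <=3), unroll the exhaustion recursion (WP_0 = exit-now case; WP_j = one more guarded iteration, up to j = 3):
  WP_0: (¬(t = -12)) ∧ 3*lim + val ≠ 10
  WP_1: (t = -12 → ((¬(t = -12)) ∧ 3*lim + val ≠ 10)) ∧ ((¬(t = -12)) → 3*lim + val ≠ 10)
  WP_2: (t = -12 → ((t = -12 → ((¬(t = -12)) ∧ 3*lim + val ≠ 10)) ∧ ((¬(t = -12)) → 3*lim + val ≠ 10))) ∧ ((¬(t = -12)) → 3*lim + val ≠ 10)
  WP_3: (t = -12 → ((t = -12 → ((t = -12 → ((¬(t = -12)) ∧ 3*lim + val ≠ 10)) ∧ ((¬(t = -12)) → 3*lim + val ≠ 10))) ∧ ((¬(t = -12)) → 3*lim + val ≠ 10))) ∧ ((¬(t = -12)) → 3*lim + val ≠ 10)
So before the loop: (t = -12 → ((t = -12 → ((t = -12 → ((¬(t = -12)) ∧ 3*lim + val ≠ 10)) ∧ ((¬(t = -12)) → 3*lim + val ≠ 10))) ∧ ((¬(t = -12)) → 3*lim + val ≠ 10))) ∧ ((¬(t = -12)) → 3*lim + val ≠ 10)
Before val := 3*w + 2: (t = -12 → ((t = -12 → ((t = -12 → ((¬(t = -12)) ∧ 3*lim + 3*w ≠ 8)) ∧ ((¬(t = -12)) → 3*lim + 3*w ≠ 8))) ∧ ((¬(t = -12)) → 3*lim + 3*w ≠ 8))) ∧ ((¬(t = -12)) → 3*lim + 3*w ≠ 8)
Answer: WP = (t = -12 → ((t = -12 → ((t = -12 → ((¬(t = -12)) ∧ 3*lim + 3*w ≠ 8)) ∧ ((¬(t = -12)) → 3*lim + 3*w ≠ 8))) ∧ ((¬(t = -12)) → 3*lim + 3*w ≠ 8))) ∧ ((¬(t = -12)) → 3*lim + 3*w ≠ 8)


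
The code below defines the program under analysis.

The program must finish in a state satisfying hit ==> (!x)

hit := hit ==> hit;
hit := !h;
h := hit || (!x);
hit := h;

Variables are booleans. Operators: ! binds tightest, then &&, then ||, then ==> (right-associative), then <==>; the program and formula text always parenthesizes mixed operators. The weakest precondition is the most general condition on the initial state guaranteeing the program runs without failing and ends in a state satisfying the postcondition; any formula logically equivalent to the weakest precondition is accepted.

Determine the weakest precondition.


Working backward. After the program, hit ==> (!x) must hold.
Before hit := h: h ==> (!x)
Before h := hit || (!x): (hit || (!x)) ==> (!x)
Before hit := !h: ((!h) || (!x)) ==> (!x)
Before hit := hit ==> hit: ((!h) || (!x)) ==> (!x)
Answer: WP = ((!h) || (!x)) ==> (!x)


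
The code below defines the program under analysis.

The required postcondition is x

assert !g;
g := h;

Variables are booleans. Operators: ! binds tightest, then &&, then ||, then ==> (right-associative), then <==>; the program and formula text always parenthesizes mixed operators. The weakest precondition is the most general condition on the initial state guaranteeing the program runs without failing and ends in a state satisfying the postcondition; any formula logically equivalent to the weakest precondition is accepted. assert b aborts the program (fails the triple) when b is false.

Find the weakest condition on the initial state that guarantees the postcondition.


Working backward. After the program, x must hold.
Before g := h: x
Before assert !g: (!g) && x
Answer: WP = (!g) && x


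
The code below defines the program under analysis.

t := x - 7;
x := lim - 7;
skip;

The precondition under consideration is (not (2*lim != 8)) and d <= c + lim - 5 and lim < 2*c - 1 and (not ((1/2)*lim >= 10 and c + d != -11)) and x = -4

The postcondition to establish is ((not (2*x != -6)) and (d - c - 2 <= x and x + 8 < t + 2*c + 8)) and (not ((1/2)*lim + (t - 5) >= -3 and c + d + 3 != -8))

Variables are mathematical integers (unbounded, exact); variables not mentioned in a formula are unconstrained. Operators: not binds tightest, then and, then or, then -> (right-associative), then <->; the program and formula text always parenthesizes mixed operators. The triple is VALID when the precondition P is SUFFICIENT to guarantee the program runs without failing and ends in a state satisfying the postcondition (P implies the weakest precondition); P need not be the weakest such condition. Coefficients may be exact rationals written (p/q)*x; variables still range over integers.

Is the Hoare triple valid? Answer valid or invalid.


Working backward. After the program, the postcondition ((not (2*x != -6)) and (d - c - 2 <= x and x + 8 < t + 2*c + 8)) and (not ((1/2)*lim + (t - 5) >= -3 and c + d + 3 != -8)) must hold; in canonical form it is (not (2*x != -6)) and d <= c + x + 2 and x < 2*c + t and (not ((1/2)*lim + t >= 2 and c + d != -11)).
Before skip: (not (2*x != -6)) and d <= c + x + 2 and x < 2*c + t and (not ((1/2)*lim + t >= 2 and c + d != -11))
Before x := lim - 7: (not (2*lim != 8)) and d <= c + lim - 5 and lim < 2*c + t + 7 and (not ((1/2)*lim + t >= 2 and c + d != -11))
Before t := x - 7: (not (2*lim != 8)) and d <= c + lim - 5 and lim < 2*c + x and (not ((1/2)*lim + x >= 9 and c + d != -11))
The weakest precondition is (not (2*lim != 8)) and d <= c + lim - 5 and lim < 2*c + x and (not ((1/2)*lim + x >= 9 and c + d != -11)).
Check whether (not (2*lim != 8)) and d <= c + lim - 5 and lim < 2*c - 1 and (not ((1/2)*lim >= 10 and c + d != -11)) and x = -4 implies it.
Countermodel: at the initial state c = 3, d = 2, lim = 4, x = -4, the precondition holds but the weakest precondition fails.
Answer: invalid


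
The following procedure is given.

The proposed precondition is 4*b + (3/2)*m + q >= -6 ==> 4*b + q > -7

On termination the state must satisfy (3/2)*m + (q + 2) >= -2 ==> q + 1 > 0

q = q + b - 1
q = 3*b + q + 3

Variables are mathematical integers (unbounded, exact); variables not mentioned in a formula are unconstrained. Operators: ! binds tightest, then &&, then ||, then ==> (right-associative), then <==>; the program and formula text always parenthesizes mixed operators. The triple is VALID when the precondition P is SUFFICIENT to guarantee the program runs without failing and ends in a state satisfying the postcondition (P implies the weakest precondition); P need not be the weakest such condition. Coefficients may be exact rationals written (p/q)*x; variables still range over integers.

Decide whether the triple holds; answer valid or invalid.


Working backward. After the program, the postcondition (3/2)*m + (q + 2) >= -2 ==> q + 1 > 0 must hold; in canonical form it is (3/2)*m + q >= -4 ==> q > -1.
Before q := 3*b + q + 3: 3*b + (3/2)*m + q >= -7 ==> 3*b + q > -4
Before q := q + b - 1: 4*b + (3/2)*m + q >= -6 ==> 4*b + q > -3
The weakest precondition is 4*b + (3/2)*m + q >= -6 ==> 4*b + q > -3.
Check whether 4*b + (3/2)*m + q >= -6 ==> 4*b + q > -7 implies it.
Countermodel: at the initial state b = 0, m = 0, q = -3, the precondition holds but the weakest precondition fails.
Answer: invalid


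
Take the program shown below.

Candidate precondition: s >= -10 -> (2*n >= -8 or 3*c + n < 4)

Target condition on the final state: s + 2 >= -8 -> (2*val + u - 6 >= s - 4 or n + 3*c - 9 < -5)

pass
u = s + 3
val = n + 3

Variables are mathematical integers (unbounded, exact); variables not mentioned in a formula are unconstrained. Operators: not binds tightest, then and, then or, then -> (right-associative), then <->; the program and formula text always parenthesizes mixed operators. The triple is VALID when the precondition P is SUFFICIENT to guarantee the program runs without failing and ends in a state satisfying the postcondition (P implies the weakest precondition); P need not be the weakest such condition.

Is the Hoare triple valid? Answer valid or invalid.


Working backward. After the program, the postcondition s + 2 >= -8 -> (2*val + u - 6 >= s - 4 or n + 3*c - 9 < -5) must hold; in canonical form it is s >= -10 -> (u + 2*val >= s + 2 or 3*c + n < 4).
Before val := n + 3: s >= -10 -> (2*n + u >= s - 4 or 3*c + n < 4)
Before u := s + 3: s >= -10 -> (2*n >= -7 or 3*c + n < 4)
Before skip: s >= -10 -> (2*n >= -7 or 3*c + n < 4)
The weakest precondition is s >= -10 -> (2*n >= -7 or 3*c + n < 4).
Check whether s >= -10 -> (2*n >= -8 or 3*c + n < 4) implies it.
Countermodel: at the initial state c = 3, n = -4, s = -10, the precondition holds but the weakest precondition fails.
Answer: invalid


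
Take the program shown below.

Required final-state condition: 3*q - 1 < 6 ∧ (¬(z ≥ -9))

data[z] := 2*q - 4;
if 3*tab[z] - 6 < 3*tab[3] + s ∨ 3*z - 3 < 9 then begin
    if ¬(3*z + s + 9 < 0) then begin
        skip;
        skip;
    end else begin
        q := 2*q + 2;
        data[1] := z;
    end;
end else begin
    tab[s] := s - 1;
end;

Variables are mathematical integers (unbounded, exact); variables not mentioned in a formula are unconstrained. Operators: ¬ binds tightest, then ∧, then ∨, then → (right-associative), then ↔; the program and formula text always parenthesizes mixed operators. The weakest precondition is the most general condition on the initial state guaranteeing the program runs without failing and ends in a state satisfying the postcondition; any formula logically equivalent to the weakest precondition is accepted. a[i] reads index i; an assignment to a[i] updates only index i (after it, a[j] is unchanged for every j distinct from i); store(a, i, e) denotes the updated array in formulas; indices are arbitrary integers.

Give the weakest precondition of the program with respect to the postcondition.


Working backward. After the program, the postcondition 3*q - 1 < 6 ∧ (¬(z ≥ -9)) must hold; in canonical form it is 3*q < 7 ∧ (¬(z ≥ -9)).
Then branch requires ((¬(s + 3*z < -9)) → (3*q < 7 ∧ (¬(z ≥ -9)))) ∧ (s + 3*z < -9 → (6*q < 1 ∧ (¬(z ≥ -9)))); else branch requires 3*q < 7 ∧ (¬(z ≥ -9)).
Before the if: ((3*tab[z] < 3*tab[3] + s + 6 ∨ 3*z < 12) → (((¬(s + 3*z < -9)) → (3*q < 7 ∧ (¬(z ≥ -9)))) ∧ (s + 3*z < -9 → (6*q < 1 ∧ (¬(z ≥ -9)))))) ∧ ((¬(3*tab[z] < 3*tab[3] + s + 6 ∨ 3*z < 12)) → (3*q < 7 ∧ (¬(z ≥ -9))))
Before data[z] := 2*q - 4: ((3*tab[z] < 3*tab[3] + s + 6 ∨ 3*z < 12) → (((¬(s + 3*z < -9)) → (3*q < 7 ∧ (¬(z ≥ -9)))) ∧ (s + 3*z < -9 → (6*q < 1 ∧ (¬(z ≥ -9)))))) ∧ ((¬(3*tab[z] < 3*tab[3] + s + 6 ∨ 3*z < 12)) → (3*q < 7 ∧ (¬(z ≥ -9))))
Answer: WP = ((3*tab[z] < 3*tab[3] + s + 6 ∨ 3*z < 12) → (((¬(s + 3*z < -9)) → (3*q < 7 ∧ (¬(z ≥ -9)))) ∧ (s + 3*z < -9 → (6*q < 1 ∧ (¬(z ≥ -9)))))) ∧ ((¬(3*tab[z] < 3*tab[3] + s + 6 ∨ 3*z < 12)) → (3*q < 7 ∧ (¬(z ≥ -9))))


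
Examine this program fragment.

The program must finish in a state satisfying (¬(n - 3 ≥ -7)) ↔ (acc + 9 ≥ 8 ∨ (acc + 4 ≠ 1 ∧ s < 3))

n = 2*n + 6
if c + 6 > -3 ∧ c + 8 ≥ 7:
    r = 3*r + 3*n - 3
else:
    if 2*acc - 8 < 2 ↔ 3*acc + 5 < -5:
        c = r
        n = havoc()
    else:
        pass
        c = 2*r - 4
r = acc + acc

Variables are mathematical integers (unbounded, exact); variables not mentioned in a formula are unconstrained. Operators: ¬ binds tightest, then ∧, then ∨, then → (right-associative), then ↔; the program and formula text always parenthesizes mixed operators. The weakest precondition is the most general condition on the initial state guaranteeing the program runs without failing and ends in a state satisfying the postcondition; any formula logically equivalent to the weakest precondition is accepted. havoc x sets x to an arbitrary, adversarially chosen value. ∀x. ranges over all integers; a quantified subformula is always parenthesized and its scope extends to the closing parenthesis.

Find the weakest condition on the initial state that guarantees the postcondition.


Working backward. After the program, the postcondition (¬(n - 3 ≥ -7)) ↔ (acc + 9 ≥ 8 ∨ (acc + 4 ≠ 1 ∧ s < 3)) must hold; in canonical form it is (¬(n ≥ -4)) ↔ (acc ≥ -1 ∨ (acc ≠ -3 ∧ s < 3)).
Before r := acc + acc: (¬(n ≥ -4)) ↔ (acc ≥ -1 ∨ (acc ≠ -3 ∧ s < 3))
Then branch requires (¬(n ≥ -4)) ↔ (acc ≥ -1 ∨ (acc ≠ -3 ∧ s < 3)); else branch requires ((2*acc < 10 ↔ 3*acc < -10) → (∀n_1. ((¬(n_1 ≥ -4)) ↔ (acc ≥ -1 ∨ (acc ≠ -3 ∧ s < 3))))) ∧ ((¬(2*acc < 10 ↔ 3*acc < -10)) → ((¬(n ≥ -4)) ↔ (acc ≥ -1 ∨ (acc ≠ -3 ∧ s < 3)))).
Before the if: ((c > -9 ∧ c ≥ -1) → ((¬(n ≥ -4)) ↔ (acc ≥ -1 ∨ (acc ≠ -3 ∧ s < 3)))) ∧ ((¬(c > -9 ∧ c ≥ -1)) → (((2*acc < 10 ↔ 3*acc < -10) → (∀n_1. ((¬(n_1 ≥ -4)) ↔ (acc ≥ -1 ∨ (acc ≠ -3 ∧ s < 3))))) ∧ ((¬(2*acc < 10 ↔ 3*acc < -10)) → ((¬(n ≥ -4)) ↔ (acc ≥ -1 ∨ (acc ≠ -3 ∧ s < 3))))))
Before n := 2*n + 6: ((c > -9 ∧ c ≥ -1) → ((¬(2*n ≥ -10)) ↔ (acc ≥ -1 ∨ (acc ≠ -3 ∧ s < 3)))) ∧ ((¬(c > -9 ∧ c ≥ -1)) → (((2*acc < 10 ↔ 3*acc < -10) → (∀n_1. ((¬(n_1 ≥ -4)) ↔ (acc ≥ -1 ∨ (acc ≠ -3 ∧ s < 3))))) ∧ ((¬(2*acc < 10 ↔ 3*acc < -10)) → ((¬(2*n ≥ -10)) ↔ (acc ≥ -1 ∨ (acc ≠ -3 ∧ s < 3))))))
Answer: WP = ((c > -9 ∧ c ≥ -1) → ((¬(2*n ≥ -10)) ↔ (acc ≥ -1 ∨ (acc ≠ -3 ∧ s < 3)))) ∧ ((¬(c > -9 ∧ c ≥ -1)) → (((2*acc < 10 ↔ 3*acc < -10) → (∀n_1. ((¬(n_1 ≥ -4)) ↔ (acc ≥ -1 ∨ (acc ≠ -3 ∧ s < 3))))) ∧ ((¬(2*acc < 10 ↔ 3*acc < -10)) → ((¬(2*n ≥ -10)) ↔ (acc ≥ -1 ∨ (acc ≠ -3 ∧ s < 3))))))


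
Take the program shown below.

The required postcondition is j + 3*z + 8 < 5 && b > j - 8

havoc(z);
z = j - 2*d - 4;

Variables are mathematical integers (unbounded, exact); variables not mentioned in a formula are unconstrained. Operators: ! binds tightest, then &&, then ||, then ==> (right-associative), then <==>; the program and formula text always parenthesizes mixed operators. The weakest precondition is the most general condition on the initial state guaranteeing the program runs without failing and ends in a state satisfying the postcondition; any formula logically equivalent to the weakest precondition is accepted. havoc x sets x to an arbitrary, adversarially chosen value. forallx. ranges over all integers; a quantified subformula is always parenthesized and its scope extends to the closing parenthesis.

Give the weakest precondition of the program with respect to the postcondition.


Working backward. After the program, the postcondition j + 3*z + 8 < 5 && b > j - 8 must hold; in canonical form it is j + 3*z < -3 && b > j - 8.
Before z := j - 2*d - 4: 4*j < 6*d + 9 && b > j - 8
Before havoc z: 4*j < 6*d + 9 && b > j - 8
Answer: WP = 4*j < 6*d + 9 && b > j - 8


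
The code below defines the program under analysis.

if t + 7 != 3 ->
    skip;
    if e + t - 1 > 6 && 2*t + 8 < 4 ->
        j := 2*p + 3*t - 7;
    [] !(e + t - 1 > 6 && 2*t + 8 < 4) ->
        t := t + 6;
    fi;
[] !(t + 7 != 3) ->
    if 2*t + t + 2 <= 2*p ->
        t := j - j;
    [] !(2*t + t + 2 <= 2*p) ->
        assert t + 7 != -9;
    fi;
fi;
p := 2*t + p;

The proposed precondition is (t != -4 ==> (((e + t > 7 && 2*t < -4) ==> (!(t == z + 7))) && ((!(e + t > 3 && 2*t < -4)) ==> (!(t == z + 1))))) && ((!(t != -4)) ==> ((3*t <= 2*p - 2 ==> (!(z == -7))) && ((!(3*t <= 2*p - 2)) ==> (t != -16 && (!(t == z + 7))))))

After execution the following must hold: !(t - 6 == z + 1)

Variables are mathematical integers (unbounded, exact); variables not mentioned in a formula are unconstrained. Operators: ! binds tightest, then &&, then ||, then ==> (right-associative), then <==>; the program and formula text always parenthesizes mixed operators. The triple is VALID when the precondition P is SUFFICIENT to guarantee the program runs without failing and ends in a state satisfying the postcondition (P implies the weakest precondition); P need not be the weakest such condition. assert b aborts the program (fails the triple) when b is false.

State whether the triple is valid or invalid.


Working backward. After the program, the postcondition !(t - 6 == z + 1) must hold; in canonical form it is !(t == z + 7).
Before p := 2*t + p: !(t == z + 7)
Then branch requires ((e + t > 7 && 2*t < -4) ==> (!(t == z + 7))) && ((!(e + t > 7 && 2*t < -4)) ==> (!(t == z + 1))); else branch requires (3*t <= 2*p - 2 ==> (!(z == -7))) && ((!(3*t <= 2*p - 2)) ==> (t != -16 && (!(t == z + 7)))).
Before the if: (t != -4 ==> (((e + t > 7 && 2*t < -4) ==> (!(t == z + 7))) && ((!(e + t > 7 && 2*t < -4)) ==> (!(t == z + 1))))) && ((!(t != -4)) ==> ((3*t <= 2*p - 2 ==> (!(z == -7))) && ((!(3*t <= 2*p - 2)) ==> (t != -16 && (!(t == z + 7))))))
The weakest precondition is (t != -4 ==> (((e + t > 7 && 2*t < -4) ==> (!(t == z + 7))) && ((!(e + t > 7 && 2*t < -4)) ==> (!(t == z + 1))))) && ((!(t != -4)) ==> ((3*t <= 2*p - 2 ==> (!(z == -7))) && ((!(3*t <= 2*p - 2)) ==> (t != -16 && (!(t == z + 7)))))).
Check whether (t != -4 ==> (((e + t > 7 && 2*t < -4) ==> (!(t == z + 7))) && ((!(e + t > 3 && 2*t < -4)) ==> (!(t == z + 1))))) && ((!(t != -4)) ==> ((3*t <= 2*p - 2 ==> (!(z == -7))) && ((!(3*t <= 2*p - 2)) ==> (t != -16 && (!(t == z + 7)))))) implies it.
Countermodel: at the initial state e = 9, p = 0, t = -5, z = -6, the precondition holds but the weakest precondition fails.
Answer: invalid


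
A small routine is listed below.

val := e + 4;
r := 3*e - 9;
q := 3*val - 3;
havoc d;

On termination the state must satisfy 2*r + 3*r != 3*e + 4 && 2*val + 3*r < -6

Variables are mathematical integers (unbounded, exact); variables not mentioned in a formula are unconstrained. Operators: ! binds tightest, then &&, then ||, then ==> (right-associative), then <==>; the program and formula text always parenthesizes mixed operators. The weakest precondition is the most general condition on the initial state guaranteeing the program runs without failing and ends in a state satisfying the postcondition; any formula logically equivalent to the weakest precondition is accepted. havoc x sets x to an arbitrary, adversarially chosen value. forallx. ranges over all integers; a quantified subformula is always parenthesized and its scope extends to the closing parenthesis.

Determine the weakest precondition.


Working backward. After the program, the postcondition 2*r + 3*r != 3*e + 4 && 2*val + 3*r < -6 must hold; in canonical form it is 5*r != 3*e + 4 && 3*r + 2*val < -6.
Before havoc d: 5*r != 3*e + 4 && 3*r + 2*val < -6
Before q := 3*val - 3: 5*r != 3*e + 4 && 3*r + 2*val < -6
Before r := 3*e - 9: 12*e != 49 && 9*e + 2*val < 21
Before val := e + 4: 12*e != 49 && 11*e < 13
Answer: WP = 12*e != 49 && 11*e < 13


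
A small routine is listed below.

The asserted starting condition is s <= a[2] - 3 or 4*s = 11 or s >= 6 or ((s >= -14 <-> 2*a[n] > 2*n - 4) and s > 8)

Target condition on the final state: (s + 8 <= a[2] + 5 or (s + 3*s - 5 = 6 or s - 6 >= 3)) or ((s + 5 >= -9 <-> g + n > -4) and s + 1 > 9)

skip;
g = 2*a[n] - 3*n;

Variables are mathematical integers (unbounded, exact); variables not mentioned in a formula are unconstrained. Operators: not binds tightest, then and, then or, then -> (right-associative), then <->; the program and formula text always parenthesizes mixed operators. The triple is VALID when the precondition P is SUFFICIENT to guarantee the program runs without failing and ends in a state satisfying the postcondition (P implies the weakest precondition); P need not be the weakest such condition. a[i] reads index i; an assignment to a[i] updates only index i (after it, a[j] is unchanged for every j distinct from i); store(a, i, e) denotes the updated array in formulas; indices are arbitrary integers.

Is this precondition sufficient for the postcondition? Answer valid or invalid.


Working backward. After the program, the postcondition (s + 8 <= a[2] + 5 or (s + 3*s - 5 = 6 or s - 6 >= 3)) or ((s + 5 >= -9 <-> g + n > -4) and s + 1 > 9) must hold; in canonical form it is s <= a[2] - 3 or 4*s = 11 or s >= 9 or ((s >= -14 <-> g + n > -4) and s > 8).
Before g := 2*a[n] - 3*n: s <= a[2] - 3 or 4*s = 11 or s >= 9 or ((s >= -14 <-> 2*a[n] > 2*n - 4) and s > 8)
Before skip: s <= a[2] - 3 or 4*s = 11 or s >= 9 or ((s >= -14 <-> 2*a[n] > 2*n - 4) and s > 8)
The weakest precondition is s <= a[2] - 3 or 4*s = 11 or s >= 9 or ((s >= -14 <-> 2*a[n] > 2*n - 4) and s > 8).
Check whether s <= a[2] - 3 or 4*s = 11 or s >= 6 or ((s >= -14 <-> 2*a[n] > 2*n - 4) and s > 8) implies it.
Countermodel: at the initial state a = {[0] = 0, [2] = 0, elsewhere 0}, n = 0, s = 6, the precondition holds but the weakest precondition fails.
Answer: invalid


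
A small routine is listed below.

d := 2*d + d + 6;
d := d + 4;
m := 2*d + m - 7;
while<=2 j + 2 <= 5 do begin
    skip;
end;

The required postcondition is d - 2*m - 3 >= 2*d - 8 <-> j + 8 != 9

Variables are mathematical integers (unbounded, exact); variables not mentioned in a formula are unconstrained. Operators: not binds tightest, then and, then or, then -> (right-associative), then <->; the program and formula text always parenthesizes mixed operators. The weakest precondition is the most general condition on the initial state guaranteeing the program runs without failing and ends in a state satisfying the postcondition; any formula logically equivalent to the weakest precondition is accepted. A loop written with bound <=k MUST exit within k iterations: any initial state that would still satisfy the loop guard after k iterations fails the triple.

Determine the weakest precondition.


Working backward. After the program, the postcondition d - 2*m - 3 >= 2*d - 8 <-> j + 8 != 9 must hold; in canonical form it is d + 2*m <= 5 <-> j != 1.
Before the loop (bound <=2), unroll the exhaustion recursion (WP_0 = exit-now case; WP_j = one more guarded iteration, up to j = 2):
  WP_0: (not (j <= 3)) and (d + 2*m <= 5 <-> j != 1)
  WP_1: (j <= 3 -> ((not (j <= 3)) and (d + 2*m <= 5 <-> j != 1))) and ((not (j <= 3)) -> (d + 2*m <= 5 <-> j != 1))
  WP_2: (j <= 3 -> ((j <= 3 -> ((not (j <= 3)) and (d + 2*m <= 5 <-> j != 1))) and ((not (j <= 3)) -> (d + 2*m <= 5 <-> j != 1)))) and ((not (j <= 3)) -> (d + 2*m <= 5 <-> j != 1))
So before the loop: (j <= 3 -> ((j <= 3 -> ((not (j <= 3)) and (d + 2*m <= 5 <-> j != 1))) and ((not (j <= 3)) -> (d + 2*m <= 5 <-> j != 1)))) and ((not (j <= 3)) -> (d + 2*m <= 5 <-> j != 1))
Before m := 2*d + m - 7: (j <= 3 -> ((j <= 3 -> ((not (j <= 3)) and (5*d + 2*m <= 19 <-> j != 1))) and ((not (j <= 3)) -> (5*d + 2*m <= 19 <-> j != 1)))) and ((not (j <= 3)) -> (5*d + 2*m <= 19 <-> j != 1))
Before d := d + 4: (j <= 3 -> ((j <= 3 -> ((not (j <= 3)) and (5*d + 2*m <= -1 <-> j != 1))) and ((not (j <= 3)) -> (5*d + 2*m <= -1 <-> j != 1)))) and ((not (j <= 3)) -> (5*d + 2*m <= -1 <-> j != 1))
Before d := 2*d + d + 6: (j <= 3 -> ((j <= 3 -> ((not (j <= 3)) and (15*d + 2*m <= -31 <-> j != 1))) and ((not (j <= 3)) -> (15*d + 2*m <= -31 <-> j != 1)))) and ((not (j <= 3)) -> (15*d + 2*m <= -31 <-> j != 1))
Answer: WP = (j <= 3 -> ((j <= 3 -> ((not (j <= 3)) and (15*d + 2*m <= -31 <-> j != 1))) and ((not (j <= 3)) -> (15*d + 2*m <= -31 <-> j != 1)))) and ((not (j <= 3)) -> (15*d + 2*m <= -31 <-> j != 1))


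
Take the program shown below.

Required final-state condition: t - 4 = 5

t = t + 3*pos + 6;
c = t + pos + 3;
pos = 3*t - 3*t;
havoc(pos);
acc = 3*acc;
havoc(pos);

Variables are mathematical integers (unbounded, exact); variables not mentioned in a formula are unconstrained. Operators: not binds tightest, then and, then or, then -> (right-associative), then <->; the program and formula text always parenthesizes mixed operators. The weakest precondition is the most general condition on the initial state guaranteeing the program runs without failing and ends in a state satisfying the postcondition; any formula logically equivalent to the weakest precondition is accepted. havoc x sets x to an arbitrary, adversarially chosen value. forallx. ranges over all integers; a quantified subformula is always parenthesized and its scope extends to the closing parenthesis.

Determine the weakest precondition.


Working backward. After the program, the postcondition t - 4 = 5 must hold; in canonical form it is t = 9.
Before havoc pos: t = 9
Before acc := 3*acc: t = 9
Before havoc pos: t = 9
Before pos := 3*t - 3*t: t = 9
Before c := t + pos + 3: t = 9
Before t := t + 3*pos + 6: 3*pos + t = 3
Answer: WP = 3*pos + t = 3


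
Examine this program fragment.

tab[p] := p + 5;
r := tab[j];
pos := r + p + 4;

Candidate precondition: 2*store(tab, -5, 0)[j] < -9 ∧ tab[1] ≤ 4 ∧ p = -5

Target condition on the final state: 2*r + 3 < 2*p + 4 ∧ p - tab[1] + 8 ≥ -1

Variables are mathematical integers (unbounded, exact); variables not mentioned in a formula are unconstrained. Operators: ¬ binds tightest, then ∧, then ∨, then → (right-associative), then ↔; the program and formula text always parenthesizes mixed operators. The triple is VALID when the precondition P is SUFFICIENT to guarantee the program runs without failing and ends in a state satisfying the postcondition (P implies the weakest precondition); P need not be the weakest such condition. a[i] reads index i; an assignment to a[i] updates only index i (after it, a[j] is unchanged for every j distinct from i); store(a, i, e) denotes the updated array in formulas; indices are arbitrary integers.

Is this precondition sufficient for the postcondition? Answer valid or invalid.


Working backward. After the program, the postcondition 2*r + 3 < 2*p + 4 ∧ p - tab[1] + 8 ≥ -1 must hold; in canonical form it is 2*r < 2*p + 1 ∧ p ≥ tab[1] - 9.
Before pos := r + p + 4: 2*r < 2*p + 1 ∧ p ≥ tab[1] - 9
Before r := tab[j]: 2*tab[j] < 2*p + 1 ∧ p ≥ tab[1] - 9
Before tab[p] := p + 5: 2*store(tab, p, p + 5)[j] < 2*p + 1 ∧ p ≥ store(tab, p, p + 5)[1] - 9
The weakest precondition is 2*store(tab, p, p + 5)[j] < 2*p + 1 ∧ p ≥ store(tab, p, p + 5)[1] - 9.
Check whether 2*store(tab, -5, 0)[j] < -9 ∧ tab[1] ≤ 4 ∧ p = -5 implies it.
Every state satisfying the precondition satisfies the weakest precondition: the implication holds.
Answer: valid


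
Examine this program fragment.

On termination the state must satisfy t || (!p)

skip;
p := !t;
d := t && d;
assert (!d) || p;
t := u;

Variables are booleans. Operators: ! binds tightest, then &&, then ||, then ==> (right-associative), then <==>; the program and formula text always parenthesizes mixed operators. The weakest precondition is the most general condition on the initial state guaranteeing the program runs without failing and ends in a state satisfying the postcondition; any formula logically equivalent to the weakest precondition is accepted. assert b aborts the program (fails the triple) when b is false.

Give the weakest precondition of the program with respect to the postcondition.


Working backward. After the program, t || (!p) must hold.
Before t := u: u || (!p)
Before assert (!d) || p: ((!d) || p) && (u || (!p))
Before d := t && d: ((!(t && d)) || p) && (u || (!p))
Before p := !t: ((!(t && d)) || (!t)) && (u || t)
Before skip: ((!(t && d)) || (!t)) && (u || t)
Answer: WP = ((!(t && d)) || (!t)) && (u || t)
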